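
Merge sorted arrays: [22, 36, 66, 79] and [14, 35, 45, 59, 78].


Take 14 from B
Take 22 from A
Take 35 from B
Take 36 from A
Take 45 from B
Take 59 from B
Take 66 from A
Take 78 from B

Merged: [14, 22, 35, 36, 45, 59, 66, 78, 79]


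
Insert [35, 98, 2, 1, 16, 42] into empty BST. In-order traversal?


Insert 35: root
Insert 98: R from 35
Insert 2: L from 35
Insert 1: L from 35 -> L from 2
Insert 16: L from 35 -> R from 2
Insert 42: R from 35 -> L from 98

In-order: [1, 2, 16, 35, 42, 98]


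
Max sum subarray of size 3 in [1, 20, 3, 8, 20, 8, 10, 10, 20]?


[0:3]: 24
[1:4]: 31
[2:5]: 31
[3:6]: 36
[4:7]: 38
[5:8]: 28
[6:9]: 40

Max: 40 at [6:9]


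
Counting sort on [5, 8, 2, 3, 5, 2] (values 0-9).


Input: [5, 8, 2, 3, 5, 2]
Counts: [0, 0, 2, 1, 0, 2, 0, 0, 1, 0]

Sorted: [2, 2, 3, 5, 5, 8]


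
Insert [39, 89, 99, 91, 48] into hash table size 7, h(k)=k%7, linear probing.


Insert 39: h=4 -> slot 4
Insert 89: h=5 -> slot 5
Insert 99: h=1 -> slot 1
Insert 91: h=0 -> slot 0
Insert 48: h=6 -> slot 6

Table: [91, 99, None, None, 39, 89, 48]


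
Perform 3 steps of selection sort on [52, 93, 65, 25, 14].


Initial: [52, 93, 65, 25, 14]
Step 1: min=14 at 4
  Swap: [14, 93, 65, 25, 52]
Step 2: min=25 at 3
  Swap: [14, 25, 65, 93, 52]
Step 3: min=52 at 4
  Swap: [14, 25, 52, 93, 65]

After 3 steps: [14, 25, 52, 93, 65]


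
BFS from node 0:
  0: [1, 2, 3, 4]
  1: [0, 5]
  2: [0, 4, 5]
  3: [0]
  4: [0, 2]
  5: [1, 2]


Visit 0, enqueue [1, 2, 3, 4]
Visit 1, enqueue [5]
Visit 2, enqueue []
Visit 3, enqueue []
Visit 4, enqueue []
Visit 5, enqueue []

BFS order: [0, 1, 2, 3, 4, 5]


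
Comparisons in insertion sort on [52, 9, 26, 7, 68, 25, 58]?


Algorithm: insertion sort
Input: [52, 9, 26, 7, 68, 25, 58]
Sorted: [7, 9, 25, 26, 52, 58, 68]

13


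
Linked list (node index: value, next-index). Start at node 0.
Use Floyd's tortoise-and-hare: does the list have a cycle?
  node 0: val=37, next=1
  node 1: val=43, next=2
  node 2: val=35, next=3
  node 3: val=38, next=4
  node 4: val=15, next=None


Floyd's tortoise (slow, +1) and hare (fast, +2):
  init: slow=0, fast=0
  step 1: slow=1, fast=2
  step 2: slow=2, fast=4
  step 3: fast -> None, no cycle

Cycle: no


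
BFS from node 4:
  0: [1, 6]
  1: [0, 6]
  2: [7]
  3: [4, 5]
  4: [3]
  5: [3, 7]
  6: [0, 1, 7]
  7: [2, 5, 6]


Visit 4, enqueue [3]
Visit 3, enqueue [5]
Visit 5, enqueue [7]
Visit 7, enqueue [2, 6]
Visit 2, enqueue []
Visit 6, enqueue [0, 1]
Visit 0, enqueue []
Visit 1, enqueue []

BFS order: [4, 3, 5, 7, 2, 6, 0, 1]


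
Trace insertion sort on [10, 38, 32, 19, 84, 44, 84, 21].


Initial: [10, 38, 32, 19, 84, 44, 84, 21]
Insert 38: [10, 38, 32, 19, 84, 44, 84, 21]
Insert 32: [10, 32, 38, 19, 84, 44, 84, 21]
Insert 19: [10, 19, 32, 38, 84, 44, 84, 21]
Insert 84: [10, 19, 32, 38, 84, 44, 84, 21]
Insert 44: [10, 19, 32, 38, 44, 84, 84, 21]
Insert 84: [10, 19, 32, 38, 44, 84, 84, 21]
Insert 21: [10, 19, 21, 32, 38, 44, 84, 84]

Sorted: [10, 19, 21, 32, 38, 44, 84, 84]


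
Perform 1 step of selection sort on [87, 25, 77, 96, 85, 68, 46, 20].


Initial: [87, 25, 77, 96, 85, 68, 46, 20]
Step 1: min=20 at 7
  Swap: [20, 25, 77, 96, 85, 68, 46, 87]

After 1 step: [20, 25, 77, 96, 85, 68, 46, 87]


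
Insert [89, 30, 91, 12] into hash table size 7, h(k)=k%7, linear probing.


Insert 89: h=5 -> slot 5
Insert 30: h=2 -> slot 2
Insert 91: h=0 -> slot 0
Insert 12: h=5, 1 probes -> slot 6

Table: [91, None, 30, None, None, 89, 12]


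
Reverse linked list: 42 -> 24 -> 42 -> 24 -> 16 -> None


Step 1: curr=42, set curr.next=prev(None) | reversed so far: 42
Step 2: curr=24, set curr.next=prev(42) | reversed so far: 24 -> 42
Step 3: curr=42, set curr.next=prev(24) | reversed so far: 42 -> 24 -> 42
Step 4: curr=24, set curr.next=prev(42) | reversed so far: 24 -> 42 -> 24 -> 42
Step 5: curr=16, set curr.next=prev(24) | reversed so far: 16 -> 24 -> 42 -> 24 -> 42

16 -> 24 -> 42 -> 24 -> 42 -> None


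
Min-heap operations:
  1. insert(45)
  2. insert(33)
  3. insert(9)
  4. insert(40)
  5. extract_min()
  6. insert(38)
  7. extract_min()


insert(45) -> [45]
insert(33) -> [33, 45]
insert(9) -> [9, 45, 33]
insert(40) -> [9, 40, 33, 45]
extract_min()->9, [33, 40, 45]
insert(38) -> [33, 38, 45, 40]
extract_min()->33, [38, 40, 45]

Final heap: [38, 40, 45]


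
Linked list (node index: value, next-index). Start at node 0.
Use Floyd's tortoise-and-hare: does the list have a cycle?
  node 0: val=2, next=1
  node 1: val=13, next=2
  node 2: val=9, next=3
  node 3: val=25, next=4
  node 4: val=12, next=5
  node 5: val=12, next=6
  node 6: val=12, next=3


Floyd's tortoise (slow, +1) and hare (fast, +2):
  init: slow=0, fast=0
  step 1: slow=1, fast=2
  step 2: slow=2, fast=4
  step 3: slow=3, fast=6
  step 4: slow=4, fast=4
  slow == fast at node 4: cycle detected

Cycle: yes


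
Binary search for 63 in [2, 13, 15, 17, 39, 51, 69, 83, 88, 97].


Step 1: lo=0, hi=9, mid=4, val=39
Step 2: lo=5, hi=9, mid=7, val=83
Step 3: lo=5, hi=6, mid=5, val=51
Step 4: lo=6, hi=6, mid=6, val=69

Not found


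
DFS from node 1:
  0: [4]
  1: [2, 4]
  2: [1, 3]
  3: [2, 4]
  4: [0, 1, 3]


Visit 1, push [4, 2]
Visit 2, push [3]
Visit 3, push [4]
Visit 4, push [0]
Visit 0, push []

DFS order: [1, 2, 3, 4, 0]


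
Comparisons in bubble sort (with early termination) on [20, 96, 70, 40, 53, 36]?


Algorithm: bubble sort (with early termination)
Input: [20, 96, 70, 40, 53, 36]
Sorted: [20, 36, 40, 53, 70, 96]

15


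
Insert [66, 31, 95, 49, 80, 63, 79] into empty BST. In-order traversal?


Insert 66: root
Insert 31: L from 66
Insert 95: R from 66
Insert 49: L from 66 -> R from 31
Insert 80: R from 66 -> L from 95
Insert 63: L from 66 -> R from 31 -> R from 49
Insert 79: R from 66 -> L from 95 -> L from 80

In-order: [31, 49, 63, 66, 79, 80, 95]


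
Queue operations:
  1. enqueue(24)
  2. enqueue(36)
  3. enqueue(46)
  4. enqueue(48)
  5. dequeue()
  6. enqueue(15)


enqueue(24) -> [24]
enqueue(36) -> [24, 36]
enqueue(46) -> [24, 36, 46]
enqueue(48) -> [24, 36, 46, 48]
dequeue()->24, [36, 46, 48]
enqueue(15) -> [36, 46, 48, 15]

Final queue: [36, 46, 48, 15]


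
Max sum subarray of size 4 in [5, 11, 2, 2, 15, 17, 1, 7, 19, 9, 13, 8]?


[0:4]: 20
[1:5]: 30
[2:6]: 36
[3:7]: 35
[4:8]: 40
[5:9]: 44
[6:10]: 36
[7:11]: 48
[8:12]: 49

Max: 49 at [8:12]


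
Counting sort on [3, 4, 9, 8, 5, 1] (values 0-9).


Input: [3, 4, 9, 8, 5, 1]
Counts: [0, 1, 0, 1, 1, 1, 0, 0, 1, 1]

Sorted: [1, 3, 4, 5, 8, 9]


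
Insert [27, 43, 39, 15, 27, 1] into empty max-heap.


Insert 27: [27]
Insert 43: [43, 27]
Insert 39: [43, 27, 39]
Insert 15: [43, 27, 39, 15]
Insert 27: [43, 27, 39, 15, 27]
Insert 1: [43, 27, 39, 15, 27, 1]

Final heap: [43, 27, 39, 15, 27, 1]


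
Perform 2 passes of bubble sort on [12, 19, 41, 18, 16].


Initial: [12, 19, 41, 18, 16]
Pass 1: [12, 19, 18, 16, 41] (2 swaps)
Pass 2: [12, 18, 16, 19, 41] (2 swaps)

After 2 passes: [12, 18, 16, 19, 41]


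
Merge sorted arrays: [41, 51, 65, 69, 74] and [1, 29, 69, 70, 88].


Take 1 from B
Take 29 from B
Take 41 from A
Take 51 from A
Take 65 from A
Take 69 from A
Take 69 from B
Take 70 from B
Take 74 from A

Merged: [1, 29, 41, 51, 65, 69, 69, 70, 74, 88]


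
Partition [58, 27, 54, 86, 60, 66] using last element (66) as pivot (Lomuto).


Pivot: 66
  58 <= 66: advance i (no swap)
  27 <= 66: advance i (no swap)
  54 <= 66: advance i (no swap)
  60 <= 66: swap -> [58, 27, 54, 60, 86, 66]
Place pivot at 4: [58, 27, 54, 60, 66, 86]

Partitioned: [58, 27, 54, 60, 66, 86]


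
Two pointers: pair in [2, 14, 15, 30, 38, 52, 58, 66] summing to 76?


lo=0(2)+hi=7(66)=68
lo=1(14)+hi=7(66)=80
lo=1(14)+hi=6(58)=72
lo=2(15)+hi=6(58)=73
lo=3(30)+hi=6(58)=88
lo=3(30)+hi=5(52)=82
lo=3(30)+hi=4(38)=68

No pair found


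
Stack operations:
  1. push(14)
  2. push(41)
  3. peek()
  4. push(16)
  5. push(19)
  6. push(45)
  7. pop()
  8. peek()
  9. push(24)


push(14) -> [14]
push(41) -> [14, 41]
peek()->41
push(16) -> [14, 41, 16]
push(19) -> [14, 41, 16, 19]
push(45) -> [14, 41, 16, 19, 45]
pop()->45, [14, 41, 16, 19]
peek()->19
push(24) -> [14, 41, 16, 19, 24]

Final stack: [14, 41, 16, 19, 24]


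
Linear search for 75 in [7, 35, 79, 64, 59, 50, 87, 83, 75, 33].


i=0: 7!=75
i=1: 35!=75
i=2: 79!=75
i=3: 64!=75
i=4: 59!=75
i=5: 50!=75
i=6: 87!=75
i=7: 83!=75
i=8: 75==75 found!

Found at 8, 9 comps


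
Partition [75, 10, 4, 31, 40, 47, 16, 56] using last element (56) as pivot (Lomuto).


Pivot: 56
  10 <= 56: swap -> [10, 75, 4, 31, 40, 47, 16, 56]
  4 <= 56: swap -> [10, 4, 75, 31, 40, 47, 16, 56]
  31 <= 56: swap -> [10, 4, 31, 75, 40, 47, 16, 56]
  40 <= 56: swap -> [10, 4, 31, 40, 75, 47, 16, 56]
  47 <= 56: swap -> [10, 4, 31, 40, 47, 75, 16, 56]
  16 <= 56: swap -> [10, 4, 31, 40, 47, 16, 75, 56]
Place pivot at 6: [10, 4, 31, 40, 47, 16, 56, 75]

Partitioned: [10, 4, 31, 40, 47, 16, 56, 75]


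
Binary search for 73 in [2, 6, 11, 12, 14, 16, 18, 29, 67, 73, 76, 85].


Step 1: lo=0, hi=11, mid=5, val=16
Step 2: lo=6, hi=11, mid=8, val=67
Step 3: lo=9, hi=11, mid=10, val=76
Step 4: lo=9, hi=9, mid=9, val=73

Found at index 9


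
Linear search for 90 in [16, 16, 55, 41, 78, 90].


i=0: 16!=90
i=1: 16!=90
i=2: 55!=90
i=3: 41!=90
i=4: 78!=90
i=5: 90==90 found!

Found at 5, 6 comps


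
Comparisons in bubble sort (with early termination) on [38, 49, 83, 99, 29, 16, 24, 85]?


Algorithm: bubble sort (with early termination)
Input: [38, 49, 83, 99, 29, 16, 24, 85]
Sorted: [16, 24, 29, 38, 49, 83, 85, 99]

27


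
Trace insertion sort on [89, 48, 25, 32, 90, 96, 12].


Initial: [89, 48, 25, 32, 90, 96, 12]
Insert 48: [48, 89, 25, 32, 90, 96, 12]
Insert 25: [25, 48, 89, 32, 90, 96, 12]
Insert 32: [25, 32, 48, 89, 90, 96, 12]
Insert 90: [25, 32, 48, 89, 90, 96, 12]
Insert 96: [25, 32, 48, 89, 90, 96, 12]
Insert 12: [12, 25, 32, 48, 89, 90, 96]

Sorted: [12, 25, 32, 48, 89, 90, 96]


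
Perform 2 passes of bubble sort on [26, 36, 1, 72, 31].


Initial: [26, 36, 1, 72, 31]
Pass 1: [26, 1, 36, 31, 72] (2 swaps)
Pass 2: [1, 26, 31, 36, 72] (2 swaps)

After 2 passes: [1, 26, 31, 36, 72]


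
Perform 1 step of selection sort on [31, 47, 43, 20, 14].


Initial: [31, 47, 43, 20, 14]
Step 1: min=14 at 4
  Swap: [14, 47, 43, 20, 31]

After 1 step: [14, 47, 43, 20, 31]


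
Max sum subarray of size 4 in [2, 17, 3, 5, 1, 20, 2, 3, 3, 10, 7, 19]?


[0:4]: 27
[1:5]: 26
[2:6]: 29
[3:7]: 28
[4:8]: 26
[5:9]: 28
[6:10]: 18
[7:11]: 23
[8:12]: 39

Max: 39 at [8:12]


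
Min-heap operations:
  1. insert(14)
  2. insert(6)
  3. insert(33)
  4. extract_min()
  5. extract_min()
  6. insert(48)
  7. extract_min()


insert(14) -> [14]
insert(6) -> [6, 14]
insert(33) -> [6, 14, 33]
extract_min()->6, [14, 33]
extract_min()->14, [33]
insert(48) -> [33, 48]
extract_min()->33, [48]

Final heap: [48]


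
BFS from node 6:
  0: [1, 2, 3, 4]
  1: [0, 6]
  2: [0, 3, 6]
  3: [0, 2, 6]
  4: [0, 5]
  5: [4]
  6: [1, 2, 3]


Visit 6, enqueue [1, 2, 3]
Visit 1, enqueue [0]
Visit 2, enqueue []
Visit 3, enqueue []
Visit 0, enqueue [4]
Visit 4, enqueue [5]
Visit 5, enqueue []

BFS order: [6, 1, 2, 3, 0, 4, 5]


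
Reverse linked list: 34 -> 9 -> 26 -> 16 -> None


Step 1: curr=34, set curr.next=prev(None) | reversed so far: 34
Step 2: curr=9, set curr.next=prev(34) | reversed so far: 9 -> 34
Step 3: curr=26, set curr.next=prev(9) | reversed so far: 26 -> 9 -> 34
Step 4: curr=16, set curr.next=prev(26) | reversed so far: 16 -> 26 -> 9 -> 34

16 -> 26 -> 9 -> 34 -> None


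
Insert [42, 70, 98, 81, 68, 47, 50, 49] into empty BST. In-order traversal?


Insert 42: root
Insert 70: R from 42
Insert 98: R from 42 -> R from 70
Insert 81: R from 42 -> R from 70 -> L from 98
Insert 68: R from 42 -> L from 70
Insert 47: R from 42 -> L from 70 -> L from 68
Insert 50: R from 42 -> L from 70 -> L from 68 -> R from 47
Insert 49: R from 42 -> L from 70 -> L from 68 -> R from 47 -> L from 50

In-order: [42, 47, 49, 50, 68, 70, 81, 98]


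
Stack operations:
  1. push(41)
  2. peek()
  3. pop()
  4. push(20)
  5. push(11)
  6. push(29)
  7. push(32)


push(41) -> [41]
peek()->41
pop()->41, []
push(20) -> [20]
push(11) -> [20, 11]
push(29) -> [20, 11, 29]
push(32) -> [20, 11, 29, 32]

Final stack: [20, 11, 29, 32]


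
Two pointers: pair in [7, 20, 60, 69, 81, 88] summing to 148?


lo=0(7)+hi=5(88)=95
lo=1(20)+hi=5(88)=108
lo=2(60)+hi=5(88)=148

Yes: 60+88=148


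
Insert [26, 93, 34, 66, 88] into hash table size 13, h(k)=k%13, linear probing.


Insert 26: h=0 -> slot 0
Insert 93: h=2 -> slot 2
Insert 34: h=8 -> slot 8
Insert 66: h=1 -> slot 1
Insert 88: h=10 -> slot 10

Table: [26, 66, 93, None, None, None, None, None, 34, None, 88, None, None]


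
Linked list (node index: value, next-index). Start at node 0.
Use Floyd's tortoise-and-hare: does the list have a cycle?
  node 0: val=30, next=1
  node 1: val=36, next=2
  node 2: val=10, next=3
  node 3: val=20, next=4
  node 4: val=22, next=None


Floyd's tortoise (slow, +1) and hare (fast, +2):
  init: slow=0, fast=0
  step 1: slow=1, fast=2
  step 2: slow=2, fast=4
  step 3: fast -> None, no cycle

Cycle: no


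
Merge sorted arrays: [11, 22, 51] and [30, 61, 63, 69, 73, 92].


Take 11 from A
Take 22 from A
Take 30 from B
Take 51 from A

Merged: [11, 22, 30, 51, 61, 63, 69, 73, 92]


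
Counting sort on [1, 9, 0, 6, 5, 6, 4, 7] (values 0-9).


Input: [1, 9, 0, 6, 5, 6, 4, 7]
Counts: [1, 1, 0, 0, 1, 1, 2, 1, 0, 1]

Sorted: [0, 1, 4, 5, 6, 6, 7, 9]


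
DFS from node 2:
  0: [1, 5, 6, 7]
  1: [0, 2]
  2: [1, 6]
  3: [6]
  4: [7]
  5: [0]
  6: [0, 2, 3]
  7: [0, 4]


Visit 2, push [6, 1]
Visit 1, push [0]
Visit 0, push [7, 6, 5]
Visit 5, push []
Visit 6, push [3]
Visit 3, push []
Visit 7, push [4]
Visit 4, push []

DFS order: [2, 1, 0, 5, 6, 3, 7, 4]


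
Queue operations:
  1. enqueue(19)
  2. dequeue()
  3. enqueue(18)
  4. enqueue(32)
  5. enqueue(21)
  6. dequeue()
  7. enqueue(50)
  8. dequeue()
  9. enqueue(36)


enqueue(19) -> [19]
dequeue()->19, []
enqueue(18) -> [18]
enqueue(32) -> [18, 32]
enqueue(21) -> [18, 32, 21]
dequeue()->18, [32, 21]
enqueue(50) -> [32, 21, 50]
dequeue()->32, [21, 50]
enqueue(36) -> [21, 50, 36]

Final queue: [21, 50, 36]


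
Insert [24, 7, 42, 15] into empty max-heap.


Insert 24: [24]
Insert 7: [24, 7]
Insert 42: [42, 7, 24]
Insert 15: [42, 15, 24, 7]

Final heap: [42, 15, 24, 7]


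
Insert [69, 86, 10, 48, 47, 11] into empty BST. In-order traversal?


Insert 69: root
Insert 86: R from 69
Insert 10: L from 69
Insert 48: L from 69 -> R from 10
Insert 47: L from 69 -> R from 10 -> L from 48
Insert 11: L from 69 -> R from 10 -> L from 48 -> L from 47

In-order: [10, 11, 47, 48, 69, 86]


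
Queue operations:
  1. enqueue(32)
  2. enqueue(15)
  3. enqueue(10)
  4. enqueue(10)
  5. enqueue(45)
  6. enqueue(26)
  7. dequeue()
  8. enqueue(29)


enqueue(32) -> [32]
enqueue(15) -> [32, 15]
enqueue(10) -> [32, 15, 10]
enqueue(10) -> [32, 15, 10, 10]
enqueue(45) -> [32, 15, 10, 10, 45]
enqueue(26) -> [32, 15, 10, 10, 45, 26]
dequeue()->32, [15, 10, 10, 45, 26]
enqueue(29) -> [15, 10, 10, 45, 26, 29]

Final queue: [15, 10, 10, 45, 26, 29]


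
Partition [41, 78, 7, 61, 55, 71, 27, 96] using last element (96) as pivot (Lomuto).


Pivot: 96
  41 <= 96: advance i (no swap)
  78 <= 96: advance i (no swap)
  7 <= 96: advance i (no swap)
  61 <= 96: advance i (no swap)
  55 <= 96: advance i (no swap)
  71 <= 96: advance i (no swap)
  27 <= 96: advance i (no swap)
Place pivot at 7: [41, 78, 7, 61, 55, 71, 27, 96]

Partitioned: [41, 78, 7, 61, 55, 71, 27, 96]


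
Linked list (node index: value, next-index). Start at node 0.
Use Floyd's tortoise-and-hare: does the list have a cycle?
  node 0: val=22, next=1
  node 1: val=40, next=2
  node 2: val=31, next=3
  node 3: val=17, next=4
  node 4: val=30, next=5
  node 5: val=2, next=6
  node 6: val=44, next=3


Floyd's tortoise (slow, +1) and hare (fast, +2):
  init: slow=0, fast=0
  step 1: slow=1, fast=2
  step 2: slow=2, fast=4
  step 3: slow=3, fast=6
  step 4: slow=4, fast=4
  slow == fast at node 4: cycle detected

Cycle: yes


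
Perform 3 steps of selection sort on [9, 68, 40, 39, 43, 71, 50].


Initial: [9, 68, 40, 39, 43, 71, 50]
Step 1: min=9 at 0
  Swap: [9, 68, 40, 39, 43, 71, 50]
Step 2: min=39 at 3
  Swap: [9, 39, 40, 68, 43, 71, 50]
Step 3: min=40 at 2
  Swap: [9, 39, 40, 68, 43, 71, 50]

After 3 steps: [9, 39, 40, 68, 43, 71, 50]


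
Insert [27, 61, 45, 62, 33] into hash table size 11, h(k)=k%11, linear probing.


Insert 27: h=5 -> slot 5
Insert 61: h=6 -> slot 6
Insert 45: h=1 -> slot 1
Insert 62: h=7 -> slot 7
Insert 33: h=0 -> slot 0

Table: [33, 45, None, None, None, 27, 61, 62, None, None, None]


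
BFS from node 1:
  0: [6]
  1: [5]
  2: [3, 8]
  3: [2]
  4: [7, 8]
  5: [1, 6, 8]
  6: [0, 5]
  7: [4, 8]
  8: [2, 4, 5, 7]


Visit 1, enqueue [5]
Visit 5, enqueue [6, 8]
Visit 6, enqueue [0]
Visit 8, enqueue [2, 4, 7]
Visit 0, enqueue []
Visit 2, enqueue [3]
Visit 4, enqueue []
Visit 7, enqueue []
Visit 3, enqueue []

BFS order: [1, 5, 6, 8, 0, 2, 4, 7, 3]


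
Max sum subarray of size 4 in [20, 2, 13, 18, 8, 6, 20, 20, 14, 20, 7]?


[0:4]: 53
[1:5]: 41
[2:6]: 45
[3:7]: 52
[4:8]: 54
[5:9]: 60
[6:10]: 74
[7:11]: 61

Max: 74 at [6:10]


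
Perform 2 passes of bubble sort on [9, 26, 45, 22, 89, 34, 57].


Initial: [9, 26, 45, 22, 89, 34, 57]
Pass 1: [9, 26, 22, 45, 34, 57, 89] (3 swaps)
Pass 2: [9, 22, 26, 34, 45, 57, 89] (2 swaps)

After 2 passes: [9, 22, 26, 34, 45, 57, 89]


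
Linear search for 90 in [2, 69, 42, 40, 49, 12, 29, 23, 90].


i=0: 2!=90
i=1: 69!=90
i=2: 42!=90
i=3: 40!=90
i=4: 49!=90
i=5: 12!=90
i=6: 29!=90
i=7: 23!=90
i=8: 90==90 found!

Found at 8, 9 comps


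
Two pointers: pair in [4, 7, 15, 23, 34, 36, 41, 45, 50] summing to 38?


lo=0(4)+hi=8(50)=54
lo=0(4)+hi=7(45)=49
lo=0(4)+hi=6(41)=45
lo=0(4)+hi=5(36)=40
lo=0(4)+hi=4(34)=38

Yes: 4+34=38


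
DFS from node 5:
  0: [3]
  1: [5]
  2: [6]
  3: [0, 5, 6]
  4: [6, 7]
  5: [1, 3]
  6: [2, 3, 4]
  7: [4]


Visit 5, push [3, 1]
Visit 1, push []
Visit 3, push [6, 0]
Visit 0, push []
Visit 6, push [4, 2]
Visit 2, push []
Visit 4, push [7]
Visit 7, push []

DFS order: [5, 1, 3, 0, 6, 2, 4, 7]


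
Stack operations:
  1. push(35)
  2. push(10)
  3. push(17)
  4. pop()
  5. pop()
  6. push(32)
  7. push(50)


push(35) -> [35]
push(10) -> [35, 10]
push(17) -> [35, 10, 17]
pop()->17, [35, 10]
pop()->10, [35]
push(32) -> [35, 32]
push(50) -> [35, 32, 50]

Final stack: [35, 32, 50]


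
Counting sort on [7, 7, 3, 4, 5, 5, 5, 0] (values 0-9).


Input: [7, 7, 3, 4, 5, 5, 5, 0]
Counts: [1, 0, 0, 1, 1, 3, 0, 2, 0, 0]

Sorted: [0, 3, 4, 5, 5, 5, 7, 7]


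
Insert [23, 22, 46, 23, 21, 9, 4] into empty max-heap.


Insert 23: [23]
Insert 22: [23, 22]
Insert 46: [46, 22, 23]
Insert 23: [46, 23, 23, 22]
Insert 21: [46, 23, 23, 22, 21]
Insert 9: [46, 23, 23, 22, 21, 9]
Insert 4: [46, 23, 23, 22, 21, 9, 4]

Final heap: [46, 23, 23, 22, 21, 9, 4]


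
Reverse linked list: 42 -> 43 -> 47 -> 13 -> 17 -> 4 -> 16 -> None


Step 1: curr=42, set curr.next=prev(None) | reversed so far: 42
Step 2: curr=43, set curr.next=prev(42) | reversed so far: 43 -> 42
Step 3: curr=47, set curr.next=prev(43) | reversed so far: 47 -> 43 -> 42
Step 4: curr=13, set curr.next=prev(47) | reversed so far: 13 -> 47 -> 43 -> 42
Step 5: curr=17, set curr.next=prev(13) | reversed so far: 17 -> 13 -> 47 -> 43 -> 42
Step 6: curr=4, set curr.next=prev(17) | reversed so far: 4 -> 17 -> 13 -> 47 -> 43 -> 42
Step 7: curr=16, set curr.next=prev(4) | reversed so far: 16 -> 4 -> 17 -> 13 -> 47 -> 43 -> 42

16 -> 4 -> 17 -> 13 -> 47 -> 43 -> 42 -> None


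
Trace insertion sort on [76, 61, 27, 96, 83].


Initial: [76, 61, 27, 96, 83]
Insert 61: [61, 76, 27, 96, 83]
Insert 27: [27, 61, 76, 96, 83]
Insert 96: [27, 61, 76, 96, 83]
Insert 83: [27, 61, 76, 83, 96]

Sorted: [27, 61, 76, 83, 96]


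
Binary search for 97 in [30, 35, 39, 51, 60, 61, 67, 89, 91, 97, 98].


Step 1: lo=0, hi=10, mid=5, val=61
Step 2: lo=6, hi=10, mid=8, val=91
Step 3: lo=9, hi=10, mid=9, val=97

Found at index 9


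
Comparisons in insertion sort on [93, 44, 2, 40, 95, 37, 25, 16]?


Algorithm: insertion sort
Input: [93, 44, 2, 40, 95, 37, 25, 16]
Sorted: [2, 16, 25, 37, 40, 44, 93, 95]

25


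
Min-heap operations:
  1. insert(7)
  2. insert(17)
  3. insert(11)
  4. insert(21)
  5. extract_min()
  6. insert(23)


insert(7) -> [7]
insert(17) -> [7, 17]
insert(11) -> [7, 17, 11]
insert(21) -> [7, 17, 11, 21]
extract_min()->7, [11, 17, 21]
insert(23) -> [11, 17, 21, 23]

Final heap: [11, 17, 21, 23]


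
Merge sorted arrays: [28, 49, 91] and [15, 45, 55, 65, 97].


Take 15 from B
Take 28 from A
Take 45 from B
Take 49 from A
Take 55 from B
Take 65 from B
Take 91 from A

Merged: [15, 28, 45, 49, 55, 65, 91, 97]


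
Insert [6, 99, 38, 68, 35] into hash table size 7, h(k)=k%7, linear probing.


Insert 6: h=6 -> slot 6
Insert 99: h=1 -> slot 1
Insert 38: h=3 -> slot 3
Insert 68: h=5 -> slot 5
Insert 35: h=0 -> slot 0

Table: [35, 99, None, 38, None, 68, 6]


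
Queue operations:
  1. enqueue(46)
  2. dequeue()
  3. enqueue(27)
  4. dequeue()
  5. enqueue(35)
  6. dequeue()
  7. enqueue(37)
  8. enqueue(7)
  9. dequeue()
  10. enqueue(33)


enqueue(46) -> [46]
dequeue()->46, []
enqueue(27) -> [27]
dequeue()->27, []
enqueue(35) -> [35]
dequeue()->35, []
enqueue(37) -> [37]
enqueue(7) -> [37, 7]
dequeue()->37, [7]
enqueue(33) -> [7, 33]

Final queue: [7, 33]


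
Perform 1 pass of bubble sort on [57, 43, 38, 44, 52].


Initial: [57, 43, 38, 44, 52]
Pass 1: [43, 38, 44, 52, 57] (4 swaps)

After 1 pass: [43, 38, 44, 52, 57]


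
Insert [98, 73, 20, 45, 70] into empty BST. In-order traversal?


Insert 98: root
Insert 73: L from 98
Insert 20: L from 98 -> L from 73
Insert 45: L from 98 -> L from 73 -> R from 20
Insert 70: L from 98 -> L from 73 -> R from 20 -> R from 45

In-order: [20, 45, 70, 73, 98]


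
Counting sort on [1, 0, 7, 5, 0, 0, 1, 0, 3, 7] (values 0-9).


Input: [1, 0, 7, 5, 0, 0, 1, 0, 3, 7]
Counts: [4, 2, 0, 1, 0, 1, 0, 2, 0, 0]

Sorted: [0, 0, 0, 0, 1, 1, 3, 5, 7, 7]


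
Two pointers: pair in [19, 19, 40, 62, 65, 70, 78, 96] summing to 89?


lo=0(19)+hi=7(96)=115
lo=0(19)+hi=6(78)=97
lo=0(19)+hi=5(70)=89

Yes: 19+70=89


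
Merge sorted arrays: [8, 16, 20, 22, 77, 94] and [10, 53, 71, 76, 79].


Take 8 from A
Take 10 from B
Take 16 from A
Take 20 from A
Take 22 from A
Take 53 from B
Take 71 from B
Take 76 from B
Take 77 from A
Take 79 from B

Merged: [8, 10, 16, 20, 22, 53, 71, 76, 77, 79, 94]


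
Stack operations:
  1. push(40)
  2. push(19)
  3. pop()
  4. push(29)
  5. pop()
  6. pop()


push(40) -> [40]
push(19) -> [40, 19]
pop()->19, [40]
push(29) -> [40, 29]
pop()->29, [40]
pop()->40, []

Final stack: []


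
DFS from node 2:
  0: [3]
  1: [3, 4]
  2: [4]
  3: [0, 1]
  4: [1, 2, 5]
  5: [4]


Visit 2, push [4]
Visit 4, push [5, 1]
Visit 1, push [3]
Visit 3, push [0]
Visit 0, push []
Visit 5, push []

DFS order: [2, 4, 1, 3, 0, 5]


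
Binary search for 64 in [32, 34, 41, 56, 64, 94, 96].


Step 1: lo=0, hi=6, mid=3, val=56
Step 2: lo=4, hi=6, mid=5, val=94
Step 3: lo=4, hi=4, mid=4, val=64

Found at index 4


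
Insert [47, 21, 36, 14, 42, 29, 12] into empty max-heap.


Insert 47: [47]
Insert 21: [47, 21]
Insert 36: [47, 21, 36]
Insert 14: [47, 21, 36, 14]
Insert 42: [47, 42, 36, 14, 21]
Insert 29: [47, 42, 36, 14, 21, 29]
Insert 12: [47, 42, 36, 14, 21, 29, 12]

Final heap: [47, 42, 36, 14, 21, 29, 12]


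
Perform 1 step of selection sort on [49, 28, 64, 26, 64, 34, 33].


Initial: [49, 28, 64, 26, 64, 34, 33]
Step 1: min=26 at 3
  Swap: [26, 28, 64, 49, 64, 34, 33]

After 1 step: [26, 28, 64, 49, 64, 34, 33]


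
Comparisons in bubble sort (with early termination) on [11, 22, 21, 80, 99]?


Algorithm: bubble sort (with early termination)
Input: [11, 22, 21, 80, 99]
Sorted: [11, 21, 22, 80, 99]

7


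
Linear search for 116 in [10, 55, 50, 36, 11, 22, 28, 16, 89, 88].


i=0: 10!=116
i=1: 55!=116
i=2: 50!=116
i=3: 36!=116
i=4: 11!=116
i=5: 22!=116
i=6: 28!=116
i=7: 16!=116
i=8: 89!=116
i=9: 88!=116

Not found, 10 comps


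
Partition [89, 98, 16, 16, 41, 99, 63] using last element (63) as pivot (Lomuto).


Pivot: 63
  16 <= 63: swap -> [16, 98, 89, 16, 41, 99, 63]
  16 <= 63: swap -> [16, 16, 89, 98, 41, 99, 63]
  41 <= 63: swap -> [16, 16, 41, 98, 89, 99, 63]
Place pivot at 3: [16, 16, 41, 63, 89, 99, 98]

Partitioned: [16, 16, 41, 63, 89, 99, 98]


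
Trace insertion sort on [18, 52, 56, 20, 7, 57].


Initial: [18, 52, 56, 20, 7, 57]
Insert 52: [18, 52, 56, 20, 7, 57]
Insert 56: [18, 52, 56, 20, 7, 57]
Insert 20: [18, 20, 52, 56, 7, 57]
Insert 7: [7, 18, 20, 52, 56, 57]
Insert 57: [7, 18, 20, 52, 56, 57]

Sorted: [7, 18, 20, 52, 56, 57]


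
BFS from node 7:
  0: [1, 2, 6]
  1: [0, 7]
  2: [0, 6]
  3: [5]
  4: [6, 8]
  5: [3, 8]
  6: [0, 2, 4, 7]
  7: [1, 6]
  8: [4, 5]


Visit 7, enqueue [1, 6]
Visit 1, enqueue [0]
Visit 6, enqueue [2, 4]
Visit 0, enqueue []
Visit 2, enqueue []
Visit 4, enqueue [8]
Visit 8, enqueue [5]
Visit 5, enqueue [3]
Visit 3, enqueue []

BFS order: [7, 1, 6, 0, 2, 4, 8, 5, 3]


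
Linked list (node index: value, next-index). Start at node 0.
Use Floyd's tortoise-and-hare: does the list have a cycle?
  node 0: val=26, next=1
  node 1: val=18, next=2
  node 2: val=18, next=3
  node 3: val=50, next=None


Floyd's tortoise (slow, +1) and hare (fast, +2):
  init: slow=0, fast=0
  step 1: slow=1, fast=2
  step 2: fast 2->3->None, no cycle

Cycle: no


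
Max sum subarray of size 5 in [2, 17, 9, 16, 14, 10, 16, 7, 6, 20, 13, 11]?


[0:5]: 58
[1:6]: 66
[2:7]: 65
[3:8]: 63
[4:9]: 53
[5:10]: 59
[6:11]: 62
[7:12]: 57

Max: 66 at [1:6]


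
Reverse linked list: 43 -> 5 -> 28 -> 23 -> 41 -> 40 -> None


Step 1: curr=43, set curr.next=prev(None) | reversed so far: 43
Step 2: curr=5, set curr.next=prev(43) | reversed so far: 5 -> 43
Step 3: curr=28, set curr.next=prev(5) | reversed so far: 28 -> 5 -> 43
Step 4: curr=23, set curr.next=prev(28) | reversed so far: 23 -> 28 -> 5 -> 43
Step 5: curr=41, set curr.next=prev(23) | reversed so far: 41 -> 23 -> 28 -> 5 -> 43
Step 6: curr=40, set curr.next=prev(41) | reversed so far: 40 -> 41 -> 23 -> 28 -> 5 -> 43

40 -> 41 -> 23 -> 28 -> 5 -> 43 -> None


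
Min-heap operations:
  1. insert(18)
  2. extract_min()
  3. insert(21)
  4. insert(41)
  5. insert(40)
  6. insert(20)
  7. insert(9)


insert(18) -> [18]
extract_min()->18, []
insert(21) -> [21]
insert(41) -> [21, 41]
insert(40) -> [21, 41, 40]
insert(20) -> [20, 21, 40, 41]
insert(9) -> [9, 20, 40, 41, 21]

Final heap: [9, 20, 40, 41, 21]


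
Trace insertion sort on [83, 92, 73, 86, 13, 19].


Initial: [83, 92, 73, 86, 13, 19]
Insert 92: [83, 92, 73, 86, 13, 19]
Insert 73: [73, 83, 92, 86, 13, 19]
Insert 86: [73, 83, 86, 92, 13, 19]
Insert 13: [13, 73, 83, 86, 92, 19]
Insert 19: [13, 19, 73, 83, 86, 92]

Sorted: [13, 19, 73, 83, 86, 92]


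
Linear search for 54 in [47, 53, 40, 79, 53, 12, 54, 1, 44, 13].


i=0: 47!=54
i=1: 53!=54
i=2: 40!=54
i=3: 79!=54
i=4: 53!=54
i=5: 12!=54
i=6: 54==54 found!

Found at 6, 7 comps


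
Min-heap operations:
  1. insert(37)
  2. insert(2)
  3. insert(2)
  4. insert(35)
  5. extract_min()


insert(37) -> [37]
insert(2) -> [2, 37]
insert(2) -> [2, 37, 2]
insert(35) -> [2, 35, 2, 37]
extract_min()->2, [2, 35, 37]

Final heap: [2, 35, 37]


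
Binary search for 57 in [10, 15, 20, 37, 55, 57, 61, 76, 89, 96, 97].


Step 1: lo=0, hi=10, mid=5, val=57

Found at index 5


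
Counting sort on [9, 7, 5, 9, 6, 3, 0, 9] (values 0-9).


Input: [9, 7, 5, 9, 6, 3, 0, 9]
Counts: [1, 0, 0, 1, 0, 1, 1, 1, 0, 3]

Sorted: [0, 3, 5, 6, 7, 9, 9, 9]


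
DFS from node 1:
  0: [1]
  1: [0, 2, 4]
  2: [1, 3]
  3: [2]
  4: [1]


Visit 1, push [4, 2, 0]
Visit 0, push []
Visit 2, push [3]
Visit 3, push []
Visit 4, push []

DFS order: [1, 0, 2, 3, 4]


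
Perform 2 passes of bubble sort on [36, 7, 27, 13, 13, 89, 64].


Initial: [36, 7, 27, 13, 13, 89, 64]
Pass 1: [7, 27, 13, 13, 36, 64, 89] (5 swaps)
Pass 2: [7, 13, 13, 27, 36, 64, 89] (2 swaps)

After 2 passes: [7, 13, 13, 27, 36, 64, 89]


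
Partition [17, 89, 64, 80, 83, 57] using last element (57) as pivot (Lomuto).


Pivot: 57
  17 <= 57: advance i (no swap)
Place pivot at 1: [17, 57, 64, 80, 83, 89]

Partitioned: [17, 57, 64, 80, 83, 89]


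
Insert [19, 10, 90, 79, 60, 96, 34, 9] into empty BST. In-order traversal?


Insert 19: root
Insert 10: L from 19
Insert 90: R from 19
Insert 79: R from 19 -> L from 90
Insert 60: R from 19 -> L from 90 -> L from 79
Insert 96: R from 19 -> R from 90
Insert 34: R from 19 -> L from 90 -> L from 79 -> L from 60
Insert 9: L from 19 -> L from 10

In-order: [9, 10, 19, 34, 60, 79, 90, 96]


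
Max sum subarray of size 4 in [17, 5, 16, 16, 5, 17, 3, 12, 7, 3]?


[0:4]: 54
[1:5]: 42
[2:6]: 54
[3:7]: 41
[4:8]: 37
[5:9]: 39
[6:10]: 25

Max: 54 at [0:4]


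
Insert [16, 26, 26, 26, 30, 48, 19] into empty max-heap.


Insert 16: [16]
Insert 26: [26, 16]
Insert 26: [26, 16, 26]
Insert 26: [26, 26, 26, 16]
Insert 30: [30, 26, 26, 16, 26]
Insert 48: [48, 26, 30, 16, 26, 26]
Insert 19: [48, 26, 30, 16, 26, 26, 19]

Final heap: [48, 26, 30, 16, 26, 26, 19]


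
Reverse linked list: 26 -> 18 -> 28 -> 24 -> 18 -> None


Step 1: curr=26, set curr.next=prev(None) | reversed so far: 26
Step 2: curr=18, set curr.next=prev(26) | reversed so far: 18 -> 26
Step 3: curr=28, set curr.next=prev(18) | reversed so far: 28 -> 18 -> 26
Step 4: curr=24, set curr.next=prev(28) | reversed so far: 24 -> 28 -> 18 -> 26
Step 5: curr=18, set curr.next=prev(24) | reversed so far: 18 -> 24 -> 28 -> 18 -> 26

18 -> 24 -> 28 -> 18 -> 26 -> None


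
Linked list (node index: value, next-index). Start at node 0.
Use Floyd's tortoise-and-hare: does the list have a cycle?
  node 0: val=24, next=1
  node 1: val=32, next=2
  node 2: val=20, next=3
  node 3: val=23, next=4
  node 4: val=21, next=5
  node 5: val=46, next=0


Floyd's tortoise (slow, +1) and hare (fast, +2):
  init: slow=0, fast=0
  step 1: slow=1, fast=2
  step 2: slow=2, fast=4
  step 3: slow=3, fast=0
  step 4: slow=4, fast=2
  step 5: slow=5, fast=4
  step 6: slow=0, fast=0
  slow == fast at node 0: cycle detected

Cycle: yes


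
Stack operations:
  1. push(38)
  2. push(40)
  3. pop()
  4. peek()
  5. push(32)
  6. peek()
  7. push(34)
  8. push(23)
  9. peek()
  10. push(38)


push(38) -> [38]
push(40) -> [38, 40]
pop()->40, [38]
peek()->38
push(32) -> [38, 32]
peek()->32
push(34) -> [38, 32, 34]
push(23) -> [38, 32, 34, 23]
peek()->23
push(38) -> [38, 32, 34, 23, 38]

Final stack: [38, 32, 34, 23, 38]


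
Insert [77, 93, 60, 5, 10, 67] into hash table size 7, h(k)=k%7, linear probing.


Insert 77: h=0 -> slot 0
Insert 93: h=2 -> slot 2
Insert 60: h=4 -> slot 4
Insert 5: h=5 -> slot 5
Insert 10: h=3 -> slot 3
Insert 67: h=4, 2 probes -> slot 6

Table: [77, None, 93, 10, 60, 5, 67]


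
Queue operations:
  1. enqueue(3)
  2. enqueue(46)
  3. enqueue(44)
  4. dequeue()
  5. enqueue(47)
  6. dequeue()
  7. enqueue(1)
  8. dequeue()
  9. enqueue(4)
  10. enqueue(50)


enqueue(3) -> [3]
enqueue(46) -> [3, 46]
enqueue(44) -> [3, 46, 44]
dequeue()->3, [46, 44]
enqueue(47) -> [46, 44, 47]
dequeue()->46, [44, 47]
enqueue(1) -> [44, 47, 1]
dequeue()->44, [47, 1]
enqueue(4) -> [47, 1, 4]
enqueue(50) -> [47, 1, 4, 50]

Final queue: [47, 1, 4, 50]


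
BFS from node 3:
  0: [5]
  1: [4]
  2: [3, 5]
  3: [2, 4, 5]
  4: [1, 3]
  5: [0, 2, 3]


Visit 3, enqueue [2, 4, 5]
Visit 2, enqueue []
Visit 4, enqueue [1]
Visit 5, enqueue [0]
Visit 1, enqueue []
Visit 0, enqueue []

BFS order: [3, 2, 4, 5, 1, 0]


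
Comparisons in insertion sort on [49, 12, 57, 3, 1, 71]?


Algorithm: insertion sort
Input: [49, 12, 57, 3, 1, 71]
Sorted: [1, 3, 12, 49, 57, 71]

10


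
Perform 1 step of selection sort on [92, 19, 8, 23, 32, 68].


Initial: [92, 19, 8, 23, 32, 68]
Step 1: min=8 at 2
  Swap: [8, 19, 92, 23, 32, 68]

After 1 step: [8, 19, 92, 23, 32, 68]


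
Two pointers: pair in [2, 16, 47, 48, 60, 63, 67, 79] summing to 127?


lo=0(2)+hi=7(79)=81
lo=1(16)+hi=7(79)=95
lo=2(47)+hi=7(79)=126
lo=3(48)+hi=7(79)=127

Yes: 48+79=127


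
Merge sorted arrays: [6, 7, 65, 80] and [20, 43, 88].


Take 6 from A
Take 7 from A
Take 20 from B
Take 43 from B
Take 65 from A
Take 80 from A

Merged: [6, 7, 20, 43, 65, 80, 88]


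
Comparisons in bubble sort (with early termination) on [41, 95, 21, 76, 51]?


Algorithm: bubble sort (with early termination)
Input: [41, 95, 21, 76, 51]
Sorted: [21, 41, 51, 76, 95]

9


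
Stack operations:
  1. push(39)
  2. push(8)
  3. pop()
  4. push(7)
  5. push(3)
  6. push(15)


push(39) -> [39]
push(8) -> [39, 8]
pop()->8, [39]
push(7) -> [39, 7]
push(3) -> [39, 7, 3]
push(15) -> [39, 7, 3, 15]

Final stack: [39, 7, 3, 15]


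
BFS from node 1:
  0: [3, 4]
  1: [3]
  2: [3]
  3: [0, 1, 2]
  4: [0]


Visit 1, enqueue [3]
Visit 3, enqueue [0, 2]
Visit 0, enqueue [4]
Visit 2, enqueue []
Visit 4, enqueue []

BFS order: [1, 3, 0, 2, 4]


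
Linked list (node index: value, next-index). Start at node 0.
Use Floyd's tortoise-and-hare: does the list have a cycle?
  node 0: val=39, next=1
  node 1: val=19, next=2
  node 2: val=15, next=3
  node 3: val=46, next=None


Floyd's tortoise (slow, +1) and hare (fast, +2):
  init: slow=0, fast=0
  step 1: slow=1, fast=2
  step 2: fast 2->3->None, no cycle

Cycle: no


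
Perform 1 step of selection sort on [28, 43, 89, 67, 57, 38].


Initial: [28, 43, 89, 67, 57, 38]
Step 1: min=28 at 0
  Swap: [28, 43, 89, 67, 57, 38]

After 1 step: [28, 43, 89, 67, 57, 38]


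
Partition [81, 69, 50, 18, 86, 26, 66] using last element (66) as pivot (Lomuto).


Pivot: 66
  50 <= 66: swap -> [50, 69, 81, 18, 86, 26, 66]
  18 <= 66: swap -> [50, 18, 81, 69, 86, 26, 66]
  26 <= 66: swap -> [50, 18, 26, 69, 86, 81, 66]
Place pivot at 3: [50, 18, 26, 66, 86, 81, 69]

Partitioned: [50, 18, 26, 66, 86, 81, 69]


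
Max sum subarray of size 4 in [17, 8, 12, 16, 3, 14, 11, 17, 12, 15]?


[0:4]: 53
[1:5]: 39
[2:6]: 45
[3:7]: 44
[4:8]: 45
[5:9]: 54
[6:10]: 55

Max: 55 at [6:10]


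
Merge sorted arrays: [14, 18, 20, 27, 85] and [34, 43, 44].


Take 14 from A
Take 18 from A
Take 20 from A
Take 27 from A
Take 34 from B
Take 43 from B
Take 44 from B

Merged: [14, 18, 20, 27, 34, 43, 44, 85]


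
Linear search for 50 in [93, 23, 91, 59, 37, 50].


i=0: 93!=50
i=1: 23!=50
i=2: 91!=50
i=3: 59!=50
i=4: 37!=50
i=5: 50==50 found!

Found at 5, 6 comps


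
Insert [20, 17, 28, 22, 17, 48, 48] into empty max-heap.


Insert 20: [20]
Insert 17: [20, 17]
Insert 28: [28, 17, 20]
Insert 22: [28, 22, 20, 17]
Insert 17: [28, 22, 20, 17, 17]
Insert 48: [48, 22, 28, 17, 17, 20]
Insert 48: [48, 22, 48, 17, 17, 20, 28]

Final heap: [48, 22, 48, 17, 17, 20, 28]


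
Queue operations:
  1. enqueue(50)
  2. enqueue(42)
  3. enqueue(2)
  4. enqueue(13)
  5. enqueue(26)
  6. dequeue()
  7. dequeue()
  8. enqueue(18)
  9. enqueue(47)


enqueue(50) -> [50]
enqueue(42) -> [50, 42]
enqueue(2) -> [50, 42, 2]
enqueue(13) -> [50, 42, 2, 13]
enqueue(26) -> [50, 42, 2, 13, 26]
dequeue()->50, [42, 2, 13, 26]
dequeue()->42, [2, 13, 26]
enqueue(18) -> [2, 13, 26, 18]
enqueue(47) -> [2, 13, 26, 18, 47]

Final queue: [2, 13, 26, 18, 47]


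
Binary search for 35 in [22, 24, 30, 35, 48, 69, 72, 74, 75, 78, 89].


Step 1: lo=0, hi=10, mid=5, val=69
Step 2: lo=0, hi=4, mid=2, val=30
Step 3: lo=3, hi=4, mid=3, val=35

Found at index 3


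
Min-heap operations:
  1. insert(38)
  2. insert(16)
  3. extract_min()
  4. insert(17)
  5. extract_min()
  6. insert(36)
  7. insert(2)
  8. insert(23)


insert(38) -> [38]
insert(16) -> [16, 38]
extract_min()->16, [38]
insert(17) -> [17, 38]
extract_min()->17, [38]
insert(36) -> [36, 38]
insert(2) -> [2, 38, 36]
insert(23) -> [2, 23, 36, 38]

Final heap: [2, 23, 36, 38]


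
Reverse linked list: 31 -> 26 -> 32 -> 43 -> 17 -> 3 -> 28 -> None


Step 1: curr=31, set curr.next=prev(None) | reversed so far: 31
Step 2: curr=26, set curr.next=prev(31) | reversed so far: 26 -> 31
Step 3: curr=32, set curr.next=prev(26) | reversed so far: 32 -> 26 -> 31
Step 4: curr=43, set curr.next=prev(32) | reversed so far: 43 -> 32 -> 26 -> 31
Step 5: curr=17, set curr.next=prev(43) | reversed so far: 17 -> 43 -> 32 -> 26 -> 31
Step 6: curr=3, set curr.next=prev(17) | reversed so far: 3 -> 17 -> 43 -> 32 -> 26 -> 31
Step 7: curr=28, set curr.next=prev(3) | reversed so far: 28 -> 3 -> 17 -> 43 -> 32 -> 26 -> 31

28 -> 3 -> 17 -> 43 -> 32 -> 26 -> 31 -> None


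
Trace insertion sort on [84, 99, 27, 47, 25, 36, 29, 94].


Initial: [84, 99, 27, 47, 25, 36, 29, 94]
Insert 99: [84, 99, 27, 47, 25, 36, 29, 94]
Insert 27: [27, 84, 99, 47, 25, 36, 29, 94]
Insert 47: [27, 47, 84, 99, 25, 36, 29, 94]
Insert 25: [25, 27, 47, 84, 99, 36, 29, 94]
Insert 36: [25, 27, 36, 47, 84, 99, 29, 94]
Insert 29: [25, 27, 29, 36, 47, 84, 99, 94]
Insert 94: [25, 27, 29, 36, 47, 84, 94, 99]

Sorted: [25, 27, 29, 36, 47, 84, 94, 99]


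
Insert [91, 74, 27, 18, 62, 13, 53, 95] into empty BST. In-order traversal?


Insert 91: root
Insert 74: L from 91
Insert 27: L from 91 -> L from 74
Insert 18: L from 91 -> L from 74 -> L from 27
Insert 62: L from 91 -> L from 74 -> R from 27
Insert 13: L from 91 -> L from 74 -> L from 27 -> L from 18
Insert 53: L from 91 -> L from 74 -> R from 27 -> L from 62
Insert 95: R from 91

In-order: [13, 18, 27, 53, 62, 74, 91, 95]


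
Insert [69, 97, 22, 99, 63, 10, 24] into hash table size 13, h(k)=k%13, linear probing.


Insert 69: h=4 -> slot 4
Insert 97: h=6 -> slot 6
Insert 22: h=9 -> slot 9
Insert 99: h=8 -> slot 8
Insert 63: h=11 -> slot 11
Insert 10: h=10 -> slot 10
Insert 24: h=11, 1 probes -> slot 12

Table: [None, None, None, None, 69, None, 97, None, 99, 22, 10, 63, 24]


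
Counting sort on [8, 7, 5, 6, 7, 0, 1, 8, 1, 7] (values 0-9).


Input: [8, 7, 5, 6, 7, 0, 1, 8, 1, 7]
Counts: [1, 2, 0, 0, 0, 1, 1, 3, 2, 0]

Sorted: [0, 1, 1, 5, 6, 7, 7, 7, 8, 8]


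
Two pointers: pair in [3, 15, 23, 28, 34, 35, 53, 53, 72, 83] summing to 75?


lo=0(3)+hi=9(83)=86
lo=0(3)+hi=8(72)=75

Yes: 3+72=75


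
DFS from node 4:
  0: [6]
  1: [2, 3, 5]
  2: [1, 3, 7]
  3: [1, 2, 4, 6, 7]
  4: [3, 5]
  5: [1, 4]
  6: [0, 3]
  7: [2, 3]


Visit 4, push [5, 3]
Visit 3, push [7, 6, 2, 1]
Visit 1, push [5, 2]
Visit 2, push [7]
Visit 7, push []
Visit 5, push []
Visit 6, push [0]
Visit 0, push []

DFS order: [4, 3, 1, 2, 7, 5, 6, 0]


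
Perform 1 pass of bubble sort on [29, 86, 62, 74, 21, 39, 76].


Initial: [29, 86, 62, 74, 21, 39, 76]
Pass 1: [29, 62, 74, 21, 39, 76, 86] (5 swaps)

After 1 pass: [29, 62, 74, 21, 39, 76, 86]


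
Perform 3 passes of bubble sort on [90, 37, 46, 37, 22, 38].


Initial: [90, 37, 46, 37, 22, 38]
Pass 1: [37, 46, 37, 22, 38, 90] (5 swaps)
Pass 2: [37, 37, 22, 38, 46, 90] (3 swaps)
Pass 3: [37, 22, 37, 38, 46, 90] (1 swaps)

After 3 passes: [37, 22, 37, 38, 46, 90]


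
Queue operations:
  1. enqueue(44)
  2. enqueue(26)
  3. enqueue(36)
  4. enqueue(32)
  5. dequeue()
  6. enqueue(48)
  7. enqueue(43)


enqueue(44) -> [44]
enqueue(26) -> [44, 26]
enqueue(36) -> [44, 26, 36]
enqueue(32) -> [44, 26, 36, 32]
dequeue()->44, [26, 36, 32]
enqueue(48) -> [26, 36, 32, 48]
enqueue(43) -> [26, 36, 32, 48, 43]

Final queue: [26, 36, 32, 48, 43]


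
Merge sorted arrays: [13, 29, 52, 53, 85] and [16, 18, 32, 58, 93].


Take 13 from A
Take 16 from B
Take 18 from B
Take 29 from A
Take 32 from B
Take 52 from A
Take 53 from A
Take 58 from B
Take 85 from A

Merged: [13, 16, 18, 29, 32, 52, 53, 58, 85, 93]


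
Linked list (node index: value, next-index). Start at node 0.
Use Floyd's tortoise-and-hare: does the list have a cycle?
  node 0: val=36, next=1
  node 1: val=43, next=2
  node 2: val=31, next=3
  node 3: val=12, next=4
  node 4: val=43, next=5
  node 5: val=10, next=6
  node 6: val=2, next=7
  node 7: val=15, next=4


Floyd's tortoise (slow, +1) and hare (fast, +2):
  init: slow=0, fast=0
  step 1: slow=1, fast=2
  step 2: slow=2, fast=4
  step 3: slow=3, fast=6
  step 4: slow=4, fast=4
  slow == fast at node 4: cycle detected

Cycle: yes
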